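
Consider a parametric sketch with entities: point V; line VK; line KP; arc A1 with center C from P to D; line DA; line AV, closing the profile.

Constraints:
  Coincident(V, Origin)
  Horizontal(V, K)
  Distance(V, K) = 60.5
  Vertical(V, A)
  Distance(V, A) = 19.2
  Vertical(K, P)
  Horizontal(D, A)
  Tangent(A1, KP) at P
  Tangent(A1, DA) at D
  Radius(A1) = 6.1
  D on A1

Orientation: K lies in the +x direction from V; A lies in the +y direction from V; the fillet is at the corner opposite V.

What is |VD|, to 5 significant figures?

57.689

V is at the origin; VK is horizontal with |VK| = 60.5 and K on the +x side, so K = (60.500, 0.0000). VA is vertical with |VA| = 19.2 and A on the +y side, so A = (0.0000, 19.200). The virtual corner opposite V is at (60.500, 19.200). The tangent condition forces CP to be normal to KP and tangency of A1 to DA means the radius CD is perpendicular to DA, with radius 6.1, so the center C sits 6.1 in from both sides at C = (54.400, 13.100). That places the tangent points at P = (60.500, 13.100) on KP and D = (54.400, 19.200) on DA. Then |VD| = |D − V| = 57.689.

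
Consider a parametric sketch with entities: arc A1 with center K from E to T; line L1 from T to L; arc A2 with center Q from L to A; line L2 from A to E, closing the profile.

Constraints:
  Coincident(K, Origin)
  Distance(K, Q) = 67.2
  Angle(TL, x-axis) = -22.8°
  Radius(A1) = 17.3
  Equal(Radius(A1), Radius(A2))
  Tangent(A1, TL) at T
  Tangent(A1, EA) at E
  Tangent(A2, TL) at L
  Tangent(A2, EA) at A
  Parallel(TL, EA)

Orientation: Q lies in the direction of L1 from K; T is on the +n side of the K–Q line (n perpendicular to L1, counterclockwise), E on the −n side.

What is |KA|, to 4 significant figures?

69.39

Tangency of A1 to both parallel lines with radius 17.3 puts T and E at K ± 17.3·n: T = (6.704, 15.95), E = (-6.704, -15.95). Equal radii place L and A the same way about Q: L = Q + 17.3·n = (68.65, -10.09), A = Q − 17.3·n = (55.25, -41.99). Then |KA| = |A − K| = 69.39.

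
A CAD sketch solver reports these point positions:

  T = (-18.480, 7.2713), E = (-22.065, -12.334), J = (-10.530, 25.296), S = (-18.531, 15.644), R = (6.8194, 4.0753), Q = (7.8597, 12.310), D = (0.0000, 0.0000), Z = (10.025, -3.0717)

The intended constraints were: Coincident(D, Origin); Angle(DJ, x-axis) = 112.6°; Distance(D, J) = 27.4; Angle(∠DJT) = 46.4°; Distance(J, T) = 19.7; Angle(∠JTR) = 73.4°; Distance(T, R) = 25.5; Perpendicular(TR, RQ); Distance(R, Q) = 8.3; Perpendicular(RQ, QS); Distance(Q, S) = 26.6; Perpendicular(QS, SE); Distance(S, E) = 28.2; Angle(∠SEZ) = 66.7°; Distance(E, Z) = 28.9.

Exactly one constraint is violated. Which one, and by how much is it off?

Distance(E, Z) = 28.9 — off by 4.50.

D = (0.00, 0.00) ✓; DJ at 112.6° ✓; |DJ| = 27.40 ✓; ∠DJT = 46.40° ✓; |JT| = 19.70 ✓; ∠JTR = 73.40° ✓; |TR| = 25.50 ✓; ∠(TR, RQ) = 90.00° ✓; |RQ| = 8.300 ✓; ∠(RQ, QS) = 90.00° ✓; |QS| = 26.60 ✓; ∠(QS, SE) = 90.00° ✓; |SE| = 28.20 ✓; ∠SEZ = 66.70° ✓; |EZ| = 33.40 ✗.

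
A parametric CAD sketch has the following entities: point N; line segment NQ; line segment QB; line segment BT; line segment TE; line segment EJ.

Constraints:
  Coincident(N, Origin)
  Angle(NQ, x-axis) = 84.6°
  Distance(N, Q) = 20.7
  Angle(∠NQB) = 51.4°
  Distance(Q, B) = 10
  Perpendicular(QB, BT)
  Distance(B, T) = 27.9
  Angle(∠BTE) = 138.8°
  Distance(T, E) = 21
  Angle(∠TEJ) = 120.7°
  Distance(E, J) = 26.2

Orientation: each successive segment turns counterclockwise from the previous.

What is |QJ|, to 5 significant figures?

48.898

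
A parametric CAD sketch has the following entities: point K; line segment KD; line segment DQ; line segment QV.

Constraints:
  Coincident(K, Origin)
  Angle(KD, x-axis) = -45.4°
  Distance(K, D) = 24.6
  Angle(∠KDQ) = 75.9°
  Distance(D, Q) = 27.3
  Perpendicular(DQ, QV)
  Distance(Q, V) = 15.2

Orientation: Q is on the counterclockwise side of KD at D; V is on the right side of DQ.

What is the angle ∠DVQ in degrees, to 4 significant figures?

60.89°

K is at the origin; KD runs at -45.4° with length 24.6, so D = 24.6·(cos -45.4°, sin -45.4°) = (17.27, -17.52). ∠KDQ = 75.9°, so DQ runs at -45.4° + (180° − 75.9°) = 58.70° from the x-axis; with |DQ| = 27.3, Q = D + 27.3·(cos 58.70°, sin 58.70°) = (31.46, 5.811). DQ ⟂ QV; with |QV| = 15.2 on the right of DQ, V = Q + 15.2·(0.8545, -0.5195) = (44.44, -2.086). Then cos ∠DVQ = VD·VQ / (|VD||VQ|), giving 60.89°.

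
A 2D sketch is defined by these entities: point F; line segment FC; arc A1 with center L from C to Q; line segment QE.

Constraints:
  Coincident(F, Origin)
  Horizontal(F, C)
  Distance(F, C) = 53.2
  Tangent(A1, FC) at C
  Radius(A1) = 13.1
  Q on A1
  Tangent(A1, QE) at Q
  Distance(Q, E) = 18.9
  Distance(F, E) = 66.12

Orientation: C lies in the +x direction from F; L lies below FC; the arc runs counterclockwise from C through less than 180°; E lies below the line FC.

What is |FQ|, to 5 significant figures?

48.315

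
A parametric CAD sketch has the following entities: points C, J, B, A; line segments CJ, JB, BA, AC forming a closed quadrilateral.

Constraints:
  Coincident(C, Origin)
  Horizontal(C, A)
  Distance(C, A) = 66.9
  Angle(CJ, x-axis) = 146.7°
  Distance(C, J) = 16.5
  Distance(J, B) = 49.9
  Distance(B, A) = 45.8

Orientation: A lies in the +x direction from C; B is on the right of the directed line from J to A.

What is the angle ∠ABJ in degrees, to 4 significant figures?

116.0°

C is at the origin; CA is horizontal with |CA| = 66.9 and A in +x, so A = (66.9, 0). CJ runs at 146.7° with |CJ| = 16.5, so J = (-13.79, 9.059). B is determined by |JB| = 49.9 and |BA| = 45.8 together: it lies at the intersection of circle(J, 49.9) and circle(A, 45.8). With |JA| = 81.20, the foot of the radical line on JA is 43.02 from J and the perpendicular offset is √(49.9² − 43.02²) = 25.29. Taking the right-of-JA solution: B = (26.13, -20.87).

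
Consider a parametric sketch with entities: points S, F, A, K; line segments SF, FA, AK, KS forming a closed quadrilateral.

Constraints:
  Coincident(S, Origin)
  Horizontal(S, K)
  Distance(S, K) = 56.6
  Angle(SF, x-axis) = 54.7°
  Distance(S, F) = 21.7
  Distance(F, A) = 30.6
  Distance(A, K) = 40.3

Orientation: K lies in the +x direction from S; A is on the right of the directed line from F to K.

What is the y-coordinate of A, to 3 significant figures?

-12.4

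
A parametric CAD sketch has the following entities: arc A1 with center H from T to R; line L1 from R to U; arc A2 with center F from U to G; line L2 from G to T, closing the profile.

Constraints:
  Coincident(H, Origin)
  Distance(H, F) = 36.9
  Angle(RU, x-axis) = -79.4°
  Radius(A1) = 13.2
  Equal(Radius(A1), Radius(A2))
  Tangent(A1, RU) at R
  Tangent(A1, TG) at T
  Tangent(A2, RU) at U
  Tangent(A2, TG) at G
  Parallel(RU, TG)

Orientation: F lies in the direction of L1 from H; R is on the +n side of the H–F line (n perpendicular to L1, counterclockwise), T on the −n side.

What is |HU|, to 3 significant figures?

39.2

The slot axis is L1's direction at -79.4°, so u = (cos -79.4°, sin -79.4°) = (0.184, -0.983) and n = (−sin -79.4°, cos -79.4°) = (0.983, 0.184). H is at the origin and F lies 36.9 along u from H, so F = 36.9·u = (6.79, -36.3). Tangency of A1 to both parallel lines with radius 13.2 puts R and T at H ± 13.2·n: R = (13.0, 2.43), T = (-13.0, -2.43). Equal radii place U and G the same way about F: U = F + 13.2·n = (19.8, -33.8), G = F − 13.2·n = (-6.19, -38.7). Then |HU| = |U − H| = 39.2.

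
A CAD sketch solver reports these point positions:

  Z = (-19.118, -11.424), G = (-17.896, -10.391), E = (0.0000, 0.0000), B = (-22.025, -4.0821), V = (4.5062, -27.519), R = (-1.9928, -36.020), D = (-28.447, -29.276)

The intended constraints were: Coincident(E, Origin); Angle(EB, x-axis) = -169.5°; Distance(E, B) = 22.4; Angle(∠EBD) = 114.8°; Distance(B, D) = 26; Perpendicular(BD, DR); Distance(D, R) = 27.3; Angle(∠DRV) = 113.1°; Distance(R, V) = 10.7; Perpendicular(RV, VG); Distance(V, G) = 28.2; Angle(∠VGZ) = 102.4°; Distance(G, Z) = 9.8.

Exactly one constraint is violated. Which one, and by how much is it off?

Distance(G, Z) = 9.8 — off by 8.20.

E = (0.00, 0.00) ✓; EB at -169.5° ✓; |EB| = 22.40 ✓; ∠EBD = 114.8° ✓; |BD| = 26.00 ✓; ∠(BD, DR) = 90.00° ✓; |DR| = 27.30 ✓; ∠DRV = 113.1° ✓; |RV| = 10.70 ✓; ∠(RV, VG) = 90.00° ✓; |VG| = 28.20 ✓; ∠VGZ = 102.4° ✓; |GZ| = 1.600 ✗.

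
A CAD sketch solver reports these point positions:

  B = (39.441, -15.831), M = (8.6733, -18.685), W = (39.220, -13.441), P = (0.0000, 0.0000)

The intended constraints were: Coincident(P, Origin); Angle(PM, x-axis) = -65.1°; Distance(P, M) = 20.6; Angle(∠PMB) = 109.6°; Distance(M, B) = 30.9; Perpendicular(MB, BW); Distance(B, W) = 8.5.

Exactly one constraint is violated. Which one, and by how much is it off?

Distance(B, W) = 8.5 — off by 6.10.

P = (0.00, 0.00) ✓; PM at -65.10° ✓; |PM| = 20.60 ✓; ∠PMB = 109.6° ✓; |MB| = 30.90 ✓; ∠(MB, BW) = 89.98° ✓; |BW| = 2.400 ✗.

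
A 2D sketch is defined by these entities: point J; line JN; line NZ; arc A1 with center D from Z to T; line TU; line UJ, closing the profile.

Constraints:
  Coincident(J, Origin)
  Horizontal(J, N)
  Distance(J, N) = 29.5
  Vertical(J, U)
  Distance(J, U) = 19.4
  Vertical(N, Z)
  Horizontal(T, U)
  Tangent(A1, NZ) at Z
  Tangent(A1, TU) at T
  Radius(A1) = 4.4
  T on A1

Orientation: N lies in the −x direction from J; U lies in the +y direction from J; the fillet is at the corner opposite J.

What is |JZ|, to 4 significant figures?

33.09

The virtual corner opposite J is at (-29.50, 19.40). Since A1 is tangent to NZ there, DZ ⟂ NZ and since A1 is tangent to TU there, DT ⟂ TU, with radius 4.4, so the center D sits 4.4 in from both sides at D = (-25.10, 15.00). That places the tangent points at Z = (-29.50, 15.00) on NZ and T = (-25.10, 19.40) on TU. Then |JZ| = |Z − J| = 33.09.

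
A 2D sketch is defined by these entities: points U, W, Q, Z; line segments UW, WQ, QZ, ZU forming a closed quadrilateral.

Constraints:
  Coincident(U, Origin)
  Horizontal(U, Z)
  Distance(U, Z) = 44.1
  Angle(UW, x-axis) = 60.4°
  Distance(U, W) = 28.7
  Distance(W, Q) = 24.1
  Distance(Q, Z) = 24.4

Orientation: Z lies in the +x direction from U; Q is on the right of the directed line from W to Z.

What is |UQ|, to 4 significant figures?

19.80

Checks: |WQ| = 24.10 ✓; |QZ| = 24.40 ✓.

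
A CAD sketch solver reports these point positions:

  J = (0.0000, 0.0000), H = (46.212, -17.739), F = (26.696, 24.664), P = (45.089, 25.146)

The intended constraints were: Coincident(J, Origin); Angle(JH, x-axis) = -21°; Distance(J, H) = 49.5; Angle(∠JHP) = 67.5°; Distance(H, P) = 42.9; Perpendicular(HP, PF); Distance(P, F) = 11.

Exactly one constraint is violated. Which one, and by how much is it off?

Distance(P, F) = 11 — off by 7.40.

J = (0.00, 0.00) ✓; JH at -21.00° ✓; |JH| = 49.50 ✓; ∠JHP = 67.50° ✓; |HP| = 42.90 ✓; ∠(HP, PF) = 90.00° ✓; |PF| = 18.40 ✗.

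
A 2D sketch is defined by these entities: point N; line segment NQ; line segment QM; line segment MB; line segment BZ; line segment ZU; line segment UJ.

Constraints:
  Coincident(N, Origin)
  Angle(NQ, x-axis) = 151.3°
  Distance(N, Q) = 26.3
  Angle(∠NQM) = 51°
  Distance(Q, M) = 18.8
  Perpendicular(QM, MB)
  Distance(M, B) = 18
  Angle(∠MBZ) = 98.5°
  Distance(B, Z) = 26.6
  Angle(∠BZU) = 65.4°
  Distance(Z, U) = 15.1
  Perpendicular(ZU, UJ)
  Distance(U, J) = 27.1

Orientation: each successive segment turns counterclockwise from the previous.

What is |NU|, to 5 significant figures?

23.754

∠MBZ = 98.5° gives BZ at 91.800° from the x-axis; with |BZ| = 26.6, Z = (-2.8331, 23.938). ∠BZU = 65.4° gives ZU at -153.60° from the x-axis; with |ZU| = 15.1, U = (-16.358, 17.224). Then |NU| = |U − N| = 23.754.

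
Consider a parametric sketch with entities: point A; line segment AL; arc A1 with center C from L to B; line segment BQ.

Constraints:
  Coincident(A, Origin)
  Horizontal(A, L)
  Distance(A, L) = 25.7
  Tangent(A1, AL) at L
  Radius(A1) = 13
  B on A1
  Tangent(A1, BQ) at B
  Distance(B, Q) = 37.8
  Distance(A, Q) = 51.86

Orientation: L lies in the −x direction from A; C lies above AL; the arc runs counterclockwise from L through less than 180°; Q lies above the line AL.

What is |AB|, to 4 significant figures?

17.96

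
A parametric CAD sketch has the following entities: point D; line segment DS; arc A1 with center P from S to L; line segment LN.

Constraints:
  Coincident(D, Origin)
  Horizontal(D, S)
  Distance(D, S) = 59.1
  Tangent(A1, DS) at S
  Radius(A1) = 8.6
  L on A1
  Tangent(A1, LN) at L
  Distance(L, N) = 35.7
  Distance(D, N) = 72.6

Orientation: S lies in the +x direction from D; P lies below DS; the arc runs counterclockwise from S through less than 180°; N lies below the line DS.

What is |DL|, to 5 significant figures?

51.622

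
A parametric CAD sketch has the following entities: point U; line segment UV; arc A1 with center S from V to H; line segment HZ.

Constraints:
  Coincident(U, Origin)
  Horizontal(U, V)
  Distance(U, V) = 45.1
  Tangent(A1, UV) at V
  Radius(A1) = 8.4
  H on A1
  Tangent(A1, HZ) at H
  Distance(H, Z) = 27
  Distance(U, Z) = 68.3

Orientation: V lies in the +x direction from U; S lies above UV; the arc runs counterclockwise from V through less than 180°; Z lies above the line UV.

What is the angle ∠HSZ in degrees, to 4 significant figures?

72.72°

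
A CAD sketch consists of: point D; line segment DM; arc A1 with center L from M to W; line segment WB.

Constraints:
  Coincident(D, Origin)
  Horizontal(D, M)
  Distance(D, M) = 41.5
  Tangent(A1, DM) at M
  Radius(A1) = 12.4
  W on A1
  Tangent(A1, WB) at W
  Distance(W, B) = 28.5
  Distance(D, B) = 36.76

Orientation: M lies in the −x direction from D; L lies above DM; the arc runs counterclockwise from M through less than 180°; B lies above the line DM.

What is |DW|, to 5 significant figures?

31.181

Checks: |LW| = 12.40 ✓; ∠(LW, WB) = 90.00° ✓; |WB| = 28.50 ✓; |DB| = 36.76 ✓.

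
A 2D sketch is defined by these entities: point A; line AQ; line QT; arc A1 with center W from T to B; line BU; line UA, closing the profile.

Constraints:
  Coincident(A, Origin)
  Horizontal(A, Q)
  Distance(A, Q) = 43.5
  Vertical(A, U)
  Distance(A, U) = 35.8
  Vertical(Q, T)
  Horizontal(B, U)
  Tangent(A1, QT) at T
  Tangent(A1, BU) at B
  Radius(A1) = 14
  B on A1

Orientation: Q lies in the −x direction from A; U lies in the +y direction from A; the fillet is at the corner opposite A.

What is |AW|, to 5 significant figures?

36.681

A and U share the same x with |AU| = 35.8 and U on the +y side, so U = (0.0000, 35.800). The virtual corner opposite A is at (-43.500, 35.800). The tangent condition forces WT to be normal to QT and since A1 is tangent to BU there, WB ⟂ BU, with radius 14.0, so the center W sits 14.0 in from both sides at W = (-29.500, 21.800). Then |AW| = |W − A| = 36.681.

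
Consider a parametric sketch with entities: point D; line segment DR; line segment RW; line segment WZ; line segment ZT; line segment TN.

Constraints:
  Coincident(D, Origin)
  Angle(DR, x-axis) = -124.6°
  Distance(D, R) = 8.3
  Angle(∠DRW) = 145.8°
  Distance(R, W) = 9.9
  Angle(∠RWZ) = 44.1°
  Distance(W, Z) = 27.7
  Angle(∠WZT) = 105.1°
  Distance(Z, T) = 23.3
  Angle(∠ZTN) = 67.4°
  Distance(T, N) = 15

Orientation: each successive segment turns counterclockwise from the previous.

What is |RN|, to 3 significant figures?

18.0

D is at the origin; DR runs at -124.6° with length 8.3, so R = (-4.71, -6.83). ∠DRW = 145.8° gives RW at -90.4° from the x-axis; with |RW| = 9.9, W = (-4.78, -16.7). ∠RWZ = 44.1° gives WZ at 45.5° from the x-axis; with |WZ| = 27.7, Z = (14.6, 3.03). ∠WZT = 105.1° gives ZT at 120° from the x-axis; with |ZT| = 23.3, T = (2.84, 23.1). ∠ZTN = 67.4° gives TN at -127° from the x-axis; with |TN| = 15.0, N = (-6.18, 11.1). Then |RN| = |N − R| = 18.0.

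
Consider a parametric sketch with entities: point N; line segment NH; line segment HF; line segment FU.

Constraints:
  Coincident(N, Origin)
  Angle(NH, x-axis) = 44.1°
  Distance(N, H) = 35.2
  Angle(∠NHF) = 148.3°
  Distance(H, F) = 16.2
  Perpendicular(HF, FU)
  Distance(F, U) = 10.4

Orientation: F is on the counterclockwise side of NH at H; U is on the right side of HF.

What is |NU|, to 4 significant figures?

54.45

N is at the origin; NH runs at 44.1° with length 35.2, so H = 35.2·(cos 44.1°, sin 44.1°) = (25.28, 24.50). ∠NHF = 148.3°, so HF runs at 44.1° + (180° − 148.3°) = 75.80° from the x-axis; with |HF| = 16.2, F = H + 16.2·(cos 75.80°, sin 75.80°) = (29.25, 40.20). HF is perpendicular to FU; with |FU| = 10.4 on the right of HF, U = F + 10.4·(0.9694, -0.2453) = (39.33, 37.65). Then |NU| = |U − N| = 54.45.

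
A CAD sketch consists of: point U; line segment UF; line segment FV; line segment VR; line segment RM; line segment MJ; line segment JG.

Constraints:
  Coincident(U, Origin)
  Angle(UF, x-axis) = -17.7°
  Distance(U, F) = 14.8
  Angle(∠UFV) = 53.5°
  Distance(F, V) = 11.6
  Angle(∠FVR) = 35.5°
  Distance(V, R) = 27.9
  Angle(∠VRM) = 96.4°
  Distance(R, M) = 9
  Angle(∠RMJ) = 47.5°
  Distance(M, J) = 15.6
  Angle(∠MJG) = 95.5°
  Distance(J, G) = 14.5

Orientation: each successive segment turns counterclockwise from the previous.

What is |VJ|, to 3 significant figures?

16.3

U is at the origin; UF runs at -17.7° with length 14.8, so F = (14.1, -4.50). ∠UFV = 53.5° gives FV at 109° from the x-axis; with |FV| = 11.6, V = (10.4, 6.48). ∠FVR = 35.5° gives VR at -107° from the x-axis; with |VR| = 27.9, R = (2.34, -20.2). ∠VRM = 96.4° gives RM at -23.1° from the x-axis; with |RM| = 9.0, M = (10.6, -23.8). ∠RMJ = 47.5° gives MJ at 109° from the x-axis; with |MJ| = 15.6, J = (5.44, -9.06). Then |VJ| = |J − V| = 16.3.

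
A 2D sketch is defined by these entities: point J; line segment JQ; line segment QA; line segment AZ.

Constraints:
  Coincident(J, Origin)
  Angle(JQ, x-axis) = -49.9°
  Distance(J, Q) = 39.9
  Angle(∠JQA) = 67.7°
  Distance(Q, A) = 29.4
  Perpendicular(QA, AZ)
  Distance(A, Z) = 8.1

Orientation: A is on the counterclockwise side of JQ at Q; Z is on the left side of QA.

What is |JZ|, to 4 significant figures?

32.15

J is at the origin; JQ runs at -49.9° with length 39.9, so Q = 39.9·(cos -49.9°, sin -49.9°) = (25.70, -30.52). ∠JQA = 67.7°, so QA runs at -49.9° + (180° − 67.7°) = 62.40° from the x-axis; with |QA| = 29.4, A = Q + 29.4·(cos 62.40°, sin 62.40°) = (39.32, -4.466). QA ⟂ AZ; with |AZ| = 8.1 on the left of QA, Z = A + 8.1·(-0.8862, 0.4633) = (32.14, -0.7133). Then |JZ| = |Z − J| = 32.15.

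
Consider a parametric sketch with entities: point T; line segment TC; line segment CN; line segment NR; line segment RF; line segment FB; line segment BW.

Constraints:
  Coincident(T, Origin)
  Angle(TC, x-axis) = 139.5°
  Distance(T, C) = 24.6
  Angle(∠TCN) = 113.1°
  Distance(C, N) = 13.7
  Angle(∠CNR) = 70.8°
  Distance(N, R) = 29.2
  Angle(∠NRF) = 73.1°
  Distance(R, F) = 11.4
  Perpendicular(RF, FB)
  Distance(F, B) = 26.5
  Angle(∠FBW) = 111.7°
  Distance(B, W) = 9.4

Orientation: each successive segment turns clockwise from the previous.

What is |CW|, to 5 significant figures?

19.685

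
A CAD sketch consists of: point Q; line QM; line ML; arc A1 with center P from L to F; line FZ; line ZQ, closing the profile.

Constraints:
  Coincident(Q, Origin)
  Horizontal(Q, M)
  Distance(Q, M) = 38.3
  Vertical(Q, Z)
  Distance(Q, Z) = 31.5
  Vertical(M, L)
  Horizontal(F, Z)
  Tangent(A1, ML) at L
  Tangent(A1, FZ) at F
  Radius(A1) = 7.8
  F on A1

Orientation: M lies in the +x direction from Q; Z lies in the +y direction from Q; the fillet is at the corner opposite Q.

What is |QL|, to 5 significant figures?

45.040

The virtual corner opposite Q is at (38.300, 31.500). The tangent condition forces PL to be normal to ML and tangency of A1 to FZ means the radius PF is perpendicular to FZ, with radius 7.8, so the center P sits 7.8 in from both sides at P = (30.500, 23.700). That places the tangent points at L = (38.300, 23.700) on ML and F = (30.500, 31.500) on FZ. Then |QL| = |L − Q| = 45.040.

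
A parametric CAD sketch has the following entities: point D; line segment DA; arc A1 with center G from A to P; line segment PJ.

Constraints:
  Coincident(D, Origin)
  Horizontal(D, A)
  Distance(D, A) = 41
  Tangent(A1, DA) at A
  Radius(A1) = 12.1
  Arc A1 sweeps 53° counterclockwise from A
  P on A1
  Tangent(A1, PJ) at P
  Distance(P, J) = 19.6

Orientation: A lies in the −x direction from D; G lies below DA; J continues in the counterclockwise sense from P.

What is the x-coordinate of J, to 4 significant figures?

-62.46

D is at the origin; DA is horizontal with |DA| = 41.0 and A on the −x side, so A = (-41.00, 0.000). Tangency of A1 to DA means the radius GA is perpendicular to DA, so G = A + (0, -12.1) = (-41.00, -12.10). On A1, A sits at bearing 90° from G; a 53° counterclockwise sweep puts P at bearing 143°, so P = G + 12.1·(cos 143°, sin 143°) = (-50.66, -4.818). A1 meets PJ tangentially, so GP is at right angles to PJ, so PJ runs along (−sin 143°, cos 143°); with |PJ| = 19.6, J = (-62.46, -20.47). So J.x = -62.46.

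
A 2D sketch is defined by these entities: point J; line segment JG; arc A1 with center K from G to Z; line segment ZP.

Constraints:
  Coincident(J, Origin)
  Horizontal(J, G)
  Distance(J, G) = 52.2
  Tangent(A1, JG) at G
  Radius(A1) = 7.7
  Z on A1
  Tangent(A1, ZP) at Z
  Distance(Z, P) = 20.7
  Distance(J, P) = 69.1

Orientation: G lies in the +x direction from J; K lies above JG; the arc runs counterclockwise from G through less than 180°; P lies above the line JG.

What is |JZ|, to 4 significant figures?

60.07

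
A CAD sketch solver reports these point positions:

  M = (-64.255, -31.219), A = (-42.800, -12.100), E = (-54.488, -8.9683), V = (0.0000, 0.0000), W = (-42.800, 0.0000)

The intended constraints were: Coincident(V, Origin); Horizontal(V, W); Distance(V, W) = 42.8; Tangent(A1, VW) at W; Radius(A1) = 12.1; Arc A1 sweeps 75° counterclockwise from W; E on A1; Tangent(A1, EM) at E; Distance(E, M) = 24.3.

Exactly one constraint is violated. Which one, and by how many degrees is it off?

Tangent(A1, EM) at E — off by 8.70°.

V = (0.00, 0.00) ✓; V.y = 0.00, W.y = 0.00 ✓; |VW| = 42.80 ✓; ∠(AW, WV) = 90.00° ✓; |AW| = 12.10 ✓; bearing(A→E) − bearing(A→W) = 75.00° ✓; |AE| = 12.10 ✓; ∠(AE, EM) = 98.70° ✗; |EM| = 24.30 ✓.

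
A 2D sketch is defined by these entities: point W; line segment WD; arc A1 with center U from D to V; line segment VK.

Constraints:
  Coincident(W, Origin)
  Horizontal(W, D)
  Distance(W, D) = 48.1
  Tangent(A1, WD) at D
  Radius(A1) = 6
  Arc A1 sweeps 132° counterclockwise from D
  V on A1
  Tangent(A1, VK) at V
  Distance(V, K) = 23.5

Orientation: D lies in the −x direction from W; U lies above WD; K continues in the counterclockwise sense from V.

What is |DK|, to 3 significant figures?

29.7

W is at the origin; WD is horizontal with |WD| = 48.1 and D on the −x side, so D = (-48.1, 0.00). A1 meets WD tangentially, so UD is at right angles to WD, so U = D + (0, 6) = (-48.1, 6.00). On A1, D sits at bearing -90° from U; a 132° counterclockwise sweep puts V at bearing 42°, so V = U + 6.0·(cos 42°, sin 42°) = (-43.6, 10.0). The tangent condition forces UV to be normal to VK, so VK runs along (−sin 42°, cos 42°); with |VK| = 23.5, K = (-59.4, 27.5). Then |DK| = |K − D| = 29.7.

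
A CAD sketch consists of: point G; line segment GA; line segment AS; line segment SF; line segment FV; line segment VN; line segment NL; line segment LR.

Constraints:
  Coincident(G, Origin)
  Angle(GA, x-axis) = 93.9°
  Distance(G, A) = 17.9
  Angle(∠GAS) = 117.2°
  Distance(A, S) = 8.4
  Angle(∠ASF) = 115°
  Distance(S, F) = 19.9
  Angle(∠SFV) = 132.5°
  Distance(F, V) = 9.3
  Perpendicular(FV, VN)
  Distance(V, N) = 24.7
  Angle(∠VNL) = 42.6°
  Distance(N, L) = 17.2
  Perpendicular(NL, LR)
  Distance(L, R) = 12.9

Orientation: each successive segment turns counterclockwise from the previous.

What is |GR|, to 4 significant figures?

20.60

∠VNL = 42.6° gives NL at 136.6° from the x-axis; with |NL| = 17.2, L = (-11.72, 10.12). NL is perpendicular to LR, so LR runs at -133.4°; with |LR| = 12.9, R = (-20.58, 0.7442). Then |GR| = |R − G| = 20.60.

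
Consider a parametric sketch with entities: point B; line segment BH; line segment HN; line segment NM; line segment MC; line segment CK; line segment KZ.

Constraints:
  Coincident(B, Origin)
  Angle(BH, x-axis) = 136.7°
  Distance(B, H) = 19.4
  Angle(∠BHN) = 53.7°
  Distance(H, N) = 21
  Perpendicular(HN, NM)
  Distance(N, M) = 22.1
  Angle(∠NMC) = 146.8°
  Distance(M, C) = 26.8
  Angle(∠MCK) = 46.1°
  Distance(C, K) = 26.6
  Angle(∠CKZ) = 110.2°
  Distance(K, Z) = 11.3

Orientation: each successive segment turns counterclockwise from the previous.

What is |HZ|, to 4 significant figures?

15.86

B is at the origin; BH runs at 136.7° with length 19.4, so H = (-14.12, 13.30). ∠BHN = 53.7° gives HN at -97.00° from the x-axis; with |HN| = 21.0, N = (-16.68, -7.539). The perpendicularity gives NM at right angles to HN, so NM runs at -7.000°; with |NM| = 22.1, M = (5.257, -10.23). ∠NMC = 146.8° gives MC at 26.20° from the x-axis; with |MC| = 26.8, C = (29.30, 1.600). ∠MCK = 46.1° gives CK at 160.1° from the x-axis; with |CK| = 26.6, K = (4.292, 10.65). ∠CKZ = 110.2° gives KZ at -130.1° from the x-axis; with |KZ| = 11.3, Z = (-2.987, 2.011). Then |HZ| = |Z − H| = 15.86.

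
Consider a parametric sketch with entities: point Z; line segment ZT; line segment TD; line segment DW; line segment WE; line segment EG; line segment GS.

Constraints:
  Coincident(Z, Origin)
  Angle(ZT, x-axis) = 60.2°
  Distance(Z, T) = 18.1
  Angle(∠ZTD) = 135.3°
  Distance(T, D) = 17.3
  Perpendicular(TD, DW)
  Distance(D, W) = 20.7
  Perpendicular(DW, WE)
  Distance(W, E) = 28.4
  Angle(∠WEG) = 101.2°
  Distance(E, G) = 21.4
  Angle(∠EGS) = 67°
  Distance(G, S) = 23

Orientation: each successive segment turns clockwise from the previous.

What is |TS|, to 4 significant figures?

8.493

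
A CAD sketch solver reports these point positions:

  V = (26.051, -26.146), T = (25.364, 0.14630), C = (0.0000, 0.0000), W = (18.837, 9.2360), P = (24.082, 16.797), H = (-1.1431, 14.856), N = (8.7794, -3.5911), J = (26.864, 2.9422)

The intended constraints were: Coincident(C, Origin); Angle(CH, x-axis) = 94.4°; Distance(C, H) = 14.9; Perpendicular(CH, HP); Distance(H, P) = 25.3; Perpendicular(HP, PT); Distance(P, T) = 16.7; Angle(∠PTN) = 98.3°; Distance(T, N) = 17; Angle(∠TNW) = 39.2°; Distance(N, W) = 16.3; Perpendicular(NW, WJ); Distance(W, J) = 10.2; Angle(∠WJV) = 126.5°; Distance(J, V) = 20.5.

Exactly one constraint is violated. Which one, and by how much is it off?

Distance(J, V) = 20.5 — off by 8.60.

C = (0.00, 0.00) ✓; CH at 94.40° ✓; |CH| = 14.90 ✓; ∠(CH, HP) = 90.00° ✓; |HP| = 25.30 ✓; ∠(HP, PT) = 90.00° ✓; |PT| = 16.70 ✓; ∠PTN = 98.30° ✓; |TN| = 17.00 ✓; ∠TNW = 39.20° ✓; |NW| = 16.30 ✓; ∠(NW, WJ) = 90.00° ✓; |WJ| = 10.20 ✓; ∠WJV = 126.5° ✓; |JV| = 29.10 ✗.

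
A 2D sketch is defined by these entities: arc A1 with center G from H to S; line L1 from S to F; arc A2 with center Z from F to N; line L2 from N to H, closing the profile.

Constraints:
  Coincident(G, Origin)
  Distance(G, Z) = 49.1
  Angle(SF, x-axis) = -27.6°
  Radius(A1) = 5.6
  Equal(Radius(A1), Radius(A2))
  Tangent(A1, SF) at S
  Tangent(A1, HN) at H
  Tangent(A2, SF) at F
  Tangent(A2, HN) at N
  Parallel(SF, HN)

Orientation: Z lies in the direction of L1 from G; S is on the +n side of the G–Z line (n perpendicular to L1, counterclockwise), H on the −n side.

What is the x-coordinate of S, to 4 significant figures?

2.594

G is at the origin and Z lies 49.1 along u from G, so Z = 49.1·u = (43.51, -22.75). Tangency of A1 to both parallel lines with radius 5.6 puts S and H at G ± 5.6·n: S = (2.594, 4.963), H = (-2.594, -4.963). So S.x = 2.594.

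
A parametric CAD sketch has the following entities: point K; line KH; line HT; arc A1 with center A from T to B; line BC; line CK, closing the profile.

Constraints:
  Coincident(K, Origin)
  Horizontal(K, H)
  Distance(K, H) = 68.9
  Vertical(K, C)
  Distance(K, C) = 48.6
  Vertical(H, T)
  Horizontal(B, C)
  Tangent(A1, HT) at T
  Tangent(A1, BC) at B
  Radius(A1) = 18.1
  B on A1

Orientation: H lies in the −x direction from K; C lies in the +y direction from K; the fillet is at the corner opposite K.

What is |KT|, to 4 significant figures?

75.35

K is at the origin; KH is horizontal with |KH| = 68.9 and H on the −x side, so H = (-68.90, 0.000). K and C share the same x with |KC| = 48.6 and C on the +y side, so C = (0.000, 48.60). The virtual corner opposite K is at (-68.90, 48.60). A1 meets HT tangentially, so AT is at right angles to HT and the tangent condition forces AB to be normal to BC, with radius 18.1, so the center A sits 18.1 in from both sides at A = (-50.80, 30.50). That places the tangent points at T = (-68.90, 30.50) on HT and B = (-50.80, 48.60) on BC. Then |KT| = |T − K| = 75.35.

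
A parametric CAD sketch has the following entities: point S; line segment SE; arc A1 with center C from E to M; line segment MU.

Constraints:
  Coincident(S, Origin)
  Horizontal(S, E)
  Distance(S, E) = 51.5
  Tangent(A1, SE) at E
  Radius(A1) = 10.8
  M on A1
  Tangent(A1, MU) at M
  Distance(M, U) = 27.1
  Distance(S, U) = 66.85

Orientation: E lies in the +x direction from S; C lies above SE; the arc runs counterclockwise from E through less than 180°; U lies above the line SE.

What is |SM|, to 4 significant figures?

63.38

Checks: |CM| = 10.80 ✓; ∠(CM, MU) = 90.00° ✓; |MU| = 27.10 ✓; |SU| = 66.85 ✓.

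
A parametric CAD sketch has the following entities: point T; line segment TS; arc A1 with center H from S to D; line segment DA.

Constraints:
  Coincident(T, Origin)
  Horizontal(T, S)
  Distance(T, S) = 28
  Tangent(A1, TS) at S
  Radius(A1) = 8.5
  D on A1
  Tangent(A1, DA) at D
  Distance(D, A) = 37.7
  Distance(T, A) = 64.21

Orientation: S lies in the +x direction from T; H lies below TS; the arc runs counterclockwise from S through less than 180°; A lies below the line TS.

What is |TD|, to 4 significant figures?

26.70

T is at the origin; TS is horizontal with |TS| = 28.0 and S on the +x side, so S = (28.00, 0.000). The tangent condition forces HS to be normal to TS, so H = S + (0, -8.5) = (28.00, -8.500). Since HD ⟂ DA (tangency), |HA| = √(8.5² + 37.7²) = 38.65 regardless of where D sits on A1. So A lies on both circle(T, 64.21) and circle(H, 38.65); the below-TS intersection is A = (50.02, -40.26). D is the foot of the tangent from A: D = (22.25, -14.76).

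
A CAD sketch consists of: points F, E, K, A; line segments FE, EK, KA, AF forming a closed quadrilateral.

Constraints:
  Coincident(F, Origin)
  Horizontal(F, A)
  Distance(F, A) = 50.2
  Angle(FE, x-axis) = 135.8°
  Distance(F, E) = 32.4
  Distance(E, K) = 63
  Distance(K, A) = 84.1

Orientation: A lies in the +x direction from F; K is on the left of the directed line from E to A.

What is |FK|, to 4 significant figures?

75.82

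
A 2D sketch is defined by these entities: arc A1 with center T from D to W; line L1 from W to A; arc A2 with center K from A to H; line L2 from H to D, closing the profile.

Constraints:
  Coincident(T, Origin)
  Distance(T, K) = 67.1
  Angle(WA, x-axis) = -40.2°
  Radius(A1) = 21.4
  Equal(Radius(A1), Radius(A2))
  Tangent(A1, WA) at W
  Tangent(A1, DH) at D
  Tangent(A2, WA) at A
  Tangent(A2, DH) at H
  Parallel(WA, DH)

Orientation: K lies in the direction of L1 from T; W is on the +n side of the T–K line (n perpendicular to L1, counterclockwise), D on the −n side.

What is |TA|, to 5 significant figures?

70.430

Tangency of A1 to both parallel lines with radius 21.4 puts W and D at T ± 21.4·n: W = (13.813, 16.345), D = (-13.813, -16.345). Equal radii place A and H the same way about K: A = K + 21.4·n = (65.064, -26.965), H = K − 21.4·n = (37.438, -59.655). Then |TA| = |A − T| = 70.430.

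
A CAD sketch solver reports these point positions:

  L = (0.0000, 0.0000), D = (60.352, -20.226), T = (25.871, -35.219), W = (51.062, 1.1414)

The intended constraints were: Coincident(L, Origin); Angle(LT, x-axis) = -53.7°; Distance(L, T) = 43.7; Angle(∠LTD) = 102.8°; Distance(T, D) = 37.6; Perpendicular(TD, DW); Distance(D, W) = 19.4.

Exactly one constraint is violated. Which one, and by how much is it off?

Distance(D, W) = 19.4 — off by 3.90.

L = (0.00, 0.00) ✓; LT at -53.70° ✓; |LT| = 43.70 ✓; ∠LTD = 102.8° ✓; |TD| = 37.60 ✓; ∠(TD, DW) = 90.00° ✓; |DW| = 23.30 ✗.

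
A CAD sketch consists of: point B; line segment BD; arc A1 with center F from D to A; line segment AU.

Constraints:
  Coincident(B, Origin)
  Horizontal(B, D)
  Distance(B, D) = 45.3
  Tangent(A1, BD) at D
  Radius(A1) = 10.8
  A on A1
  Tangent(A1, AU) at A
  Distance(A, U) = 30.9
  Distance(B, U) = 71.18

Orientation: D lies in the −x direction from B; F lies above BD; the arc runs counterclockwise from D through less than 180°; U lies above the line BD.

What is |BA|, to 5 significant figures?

41.520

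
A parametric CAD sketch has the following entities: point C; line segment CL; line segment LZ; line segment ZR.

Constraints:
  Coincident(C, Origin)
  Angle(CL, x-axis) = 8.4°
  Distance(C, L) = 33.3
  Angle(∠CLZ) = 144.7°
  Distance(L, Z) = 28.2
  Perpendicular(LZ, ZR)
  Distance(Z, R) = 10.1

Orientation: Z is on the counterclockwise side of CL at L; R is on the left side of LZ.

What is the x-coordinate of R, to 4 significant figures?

46.35

C is at the origin; CL runs at 8.4° with length 33.3, so L = 33.3·(cos 8.4°, sin 8.4°) = (32.94, 4.865). ∠CLZ = 144.7°, so LZ runs at 8.4° + (180° − 144.7°) = 43.70° from the x-axis; with |LZ| = 28.2, Z = L + 28.2·(cos 43.70°, sin 43.70°) = (53.33, 24.35). LZ is perpendicular to ZR; with |ZR| = 10.1 on the left of LZ, R = Z + 10.1·(-0.6909, 0.7230) = (46.35, 31.65). So R.x = 46.35.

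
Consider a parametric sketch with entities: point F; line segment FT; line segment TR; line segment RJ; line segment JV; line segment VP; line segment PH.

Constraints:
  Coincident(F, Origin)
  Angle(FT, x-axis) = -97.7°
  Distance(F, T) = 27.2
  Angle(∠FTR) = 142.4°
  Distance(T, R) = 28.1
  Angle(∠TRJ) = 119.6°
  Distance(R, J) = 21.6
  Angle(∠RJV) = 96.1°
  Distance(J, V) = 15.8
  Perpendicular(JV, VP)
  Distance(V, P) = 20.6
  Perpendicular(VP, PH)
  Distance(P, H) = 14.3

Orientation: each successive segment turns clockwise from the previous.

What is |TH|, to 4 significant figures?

25.70

F is at the origin; FT runs at -97.7° with length 27.2, so T = (-3.644, -26.95). ∠FTR = 142.4° gives TR at -135.3° from the x-axis; with |TR| = 28.1, R = (-23.62, -46.72). ∠TRJ = 119.6° gives RJ at 164.3° from the x-axis; with |RJ| = 21.6, J = (-44.41, -40.88). ∠RJV = 96.1° gives JV at 80.40° from the x-axis; with |JV| = 15.8, V = (-41.78, -25.30). JV is perpendicular to VP, so VP runs at -9.600°; with |VP| = 20.6, P = (-21.47, -28.73). The perpendicularity gives PH at right angles to VP, so PH runs at -99.60°; with |PH| = 14.3, H = (-23.85, -42.83). Then |TH| = |H − T| = 25.70.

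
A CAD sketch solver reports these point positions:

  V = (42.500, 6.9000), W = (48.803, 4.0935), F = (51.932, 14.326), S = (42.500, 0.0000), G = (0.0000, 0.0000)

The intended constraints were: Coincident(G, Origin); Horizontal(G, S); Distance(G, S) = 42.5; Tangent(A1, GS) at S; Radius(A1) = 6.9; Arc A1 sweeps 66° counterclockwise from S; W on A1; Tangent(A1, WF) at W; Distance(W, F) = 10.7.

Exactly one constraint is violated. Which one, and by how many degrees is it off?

Tangent(A1, WF) at W — off by 7.00°.

G = (0.00, 0.00) ✓; G.y = 0.00, S.y = 0.00 ✓; |GS| = 42.50 ✓; ∠(VS, SG) = 90.00° ✓; |VS| = 6.900 ✓; bearing(V→W) − bearing(V→S) = 66.00° ✓; |VW| = 6.900 ✓; ∠(VW, WF) = 83.00° ✗; |WF| = 10.70 ✓.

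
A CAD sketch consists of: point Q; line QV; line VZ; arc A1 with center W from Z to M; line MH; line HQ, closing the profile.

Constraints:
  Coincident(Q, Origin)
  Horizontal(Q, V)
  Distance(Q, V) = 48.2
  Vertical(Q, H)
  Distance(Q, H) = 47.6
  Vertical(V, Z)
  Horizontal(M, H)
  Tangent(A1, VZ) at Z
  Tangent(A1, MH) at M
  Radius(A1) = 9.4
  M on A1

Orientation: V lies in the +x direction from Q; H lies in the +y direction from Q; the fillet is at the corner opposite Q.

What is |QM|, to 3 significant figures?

61.4

The virtual corner opposite Q is at (48.2, 47.6). Since A1 is tangent to VZ there, WZ ⟂ VZ and since A1 is tangent to MH there, WM ⟂ MH, with radius 9.4, so the center W sits 9.4 in from both sides at W = (38.8, 38.2). That places the tangent points at Z = (48.2, 38.2) on VZ and M = (38.8, 47.6) on MH. Then |QM| = |M − Q| = 61.4.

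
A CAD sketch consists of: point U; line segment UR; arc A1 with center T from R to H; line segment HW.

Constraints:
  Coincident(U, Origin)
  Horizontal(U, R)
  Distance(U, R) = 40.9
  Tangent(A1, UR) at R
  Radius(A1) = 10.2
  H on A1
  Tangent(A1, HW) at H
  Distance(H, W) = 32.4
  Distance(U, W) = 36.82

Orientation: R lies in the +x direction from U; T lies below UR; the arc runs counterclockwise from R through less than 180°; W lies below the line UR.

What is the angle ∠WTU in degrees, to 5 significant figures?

56.635°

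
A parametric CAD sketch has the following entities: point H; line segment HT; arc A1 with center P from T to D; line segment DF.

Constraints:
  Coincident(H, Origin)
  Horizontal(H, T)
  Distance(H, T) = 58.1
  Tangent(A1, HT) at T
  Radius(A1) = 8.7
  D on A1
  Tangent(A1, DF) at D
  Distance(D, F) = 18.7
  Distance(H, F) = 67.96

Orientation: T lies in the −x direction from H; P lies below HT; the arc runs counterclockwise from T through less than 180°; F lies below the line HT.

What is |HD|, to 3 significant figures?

67.4

H is at the origin; HT is horizontal with |HT| = 58.1 and T on the −x side, so T = (-58.1, 0.00). Tangency of A1 to HT means the radius PT is perpendicular to HT, so P = T + (0, -8.7) = (-58.1, -8.70). Since PD ⟂ DF (tangency), |PF| = √(8.7² + 18.7²) = 20.6 regardless of where D sits on A1. So F lies on both circle(H, 67.96) and circle(P, 20.6); the below-HT intersection is F = (-61.4, -29.1). D is the foot of the tangent from F: D = (-66.5, -11.0).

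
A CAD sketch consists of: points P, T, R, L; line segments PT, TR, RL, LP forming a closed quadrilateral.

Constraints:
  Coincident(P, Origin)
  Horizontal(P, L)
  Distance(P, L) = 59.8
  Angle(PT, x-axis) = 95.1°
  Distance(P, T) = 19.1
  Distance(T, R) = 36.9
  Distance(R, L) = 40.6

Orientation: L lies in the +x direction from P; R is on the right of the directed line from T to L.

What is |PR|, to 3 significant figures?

23.0

P is at the origin; PL is horizontal with |PL| = 59.8 and L in +x, so L = (59.8, 0). PT runs at 95.1° with |PT| = 19.1, so T = (-1.70, 19.0). R is determined by |TR| = 36.9 and |RL| = 40.6 together: it lies at the intersection of circle(T, 36.9) and circle(L, 40.6). With |TL| = 64.4, the foot of the radical line on TL is 30.0 from T and the perpendicular offset is √(36.9² − 30.0²) = 21.5. Taking the right-of-TL solution: R = (20.6, -10.4).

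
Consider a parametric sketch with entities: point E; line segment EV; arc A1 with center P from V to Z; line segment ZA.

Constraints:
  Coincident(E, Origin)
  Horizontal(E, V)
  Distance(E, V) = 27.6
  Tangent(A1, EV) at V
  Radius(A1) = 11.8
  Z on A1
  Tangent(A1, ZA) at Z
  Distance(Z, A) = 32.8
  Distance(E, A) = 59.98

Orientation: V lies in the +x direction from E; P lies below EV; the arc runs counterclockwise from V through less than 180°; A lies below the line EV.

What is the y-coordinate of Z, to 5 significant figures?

-19.651

Checks: ∠(PV, VE) = 90.00° ✓; |PV| = 11.80 ✓; |PZ| = 11.80 ✓; ∠(PZ, ZA) = 90.00° ✓; |ZA| = 32.80 ✓; |EA| = 59.98 ✓.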